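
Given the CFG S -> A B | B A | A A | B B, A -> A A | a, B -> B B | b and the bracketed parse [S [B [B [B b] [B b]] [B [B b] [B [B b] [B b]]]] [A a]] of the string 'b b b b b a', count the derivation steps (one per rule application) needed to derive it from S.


Every bracketed nonterminal node [X ...] in the tree is produced by exactly one rule application.
Reading the tree off as a leftmost derivation:
  Step 1: S  =>  B A   (applied S -> B A)
  Step 2: B A  =>  B B A   (applied B -> B B)
  Step 3: B B A  =>  B B B A   (applied B -> B B)
  Step 4: B B B A  =>  b B B A   (applied B -> b)
  Step 5: b B B A  =>  b b B A   (applied B -> b)
  Step 6: b b B A  =>  b b B B A   (applied B -> B B)
  Step 7: b b B B A  =>  b b b B A   (applied B -> b)
  Step 8: b b b B A  =>  b b b B B A   (applied B -> B B)
  Step 9: b b b B B A  =>  b b b b B A   (applied B -> b)
  Step 10: b b b b B A  =>  b b b b b A   (applied B -> b)
  Step 11: b b b b b A  =>  b b b b b a   (applied A -> a)
Final yield: b b b b b a
Total rewrite steps: 11

11


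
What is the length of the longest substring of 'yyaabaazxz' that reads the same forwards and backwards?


Scanning 'yyaabaazxz' for palindromic substrings.
Substring at positions 2-6: 'aabaa'.
Check: reverse('aabaa') = 'aabaa' -> palindrome confirmed.
Neighbouring characters ('y' / 'z') break symmetry, so it cannot extend further.
No longer palindromic substring exists; longest length = 5

5


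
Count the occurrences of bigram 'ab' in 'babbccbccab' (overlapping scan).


Scanning 'babbccbccab' for bigram 'ab':
  Position 0: 'ba' -> no
  Position 1: 'ab' -> MATCH
  Position 2: 'bb' -> no
  Position 3: 'bc' -> no
  Position 4: 'cc' -> no
  Position 5: 'cb' -> no
  Position 6: 'bc' -> no
  Position 7: 'cc' -> no
  Position 8: 'ca' -> no
  Position 9: 'ab' -> MATCH
Total matches: 2

2


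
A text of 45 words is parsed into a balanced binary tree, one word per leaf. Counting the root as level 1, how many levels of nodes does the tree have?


In a balanced binary tree with n leaves the deepest leaf is ceil(log2(n)) edges below the root,
so counting node levels inclusive of root and leaves gives ceil(log2(n)) + 1 levels.
log2(45) = 5.4919
ceil(5.4919) = 6
levels = 6 + 1 = 7

7


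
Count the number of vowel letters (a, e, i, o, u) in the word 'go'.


Scanning each character of 'go':
  Position 1: 'g' -> consonant (running count: 0)
  Position 2: 'o' -> vowel (running count: 1)
Total vowels: 1

1


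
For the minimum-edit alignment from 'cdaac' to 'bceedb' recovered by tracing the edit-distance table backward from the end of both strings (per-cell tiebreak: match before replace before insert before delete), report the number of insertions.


Edit distance = 5. Backtracking from cell (5, 6) with preference match > replace > insert > delete,
then listing the resulting alignment 'cdaac' -> 'bceedb' left to right:
  Step 1: insert 'b' [insertion #1]
  Step 2: keep 'c'
  Step 3: replace d->e
  Step 4: replace a->e
  Step 5: replace a->d
  Step 6: replace c->b
Total insertions: 1

1


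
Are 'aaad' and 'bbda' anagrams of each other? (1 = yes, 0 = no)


Sort characters of 'aaad': 'aaad'
Sort characters of 'bbda': 'abbd'
Sorted forms differ -> they are NOT anagrams
Result: 0

0


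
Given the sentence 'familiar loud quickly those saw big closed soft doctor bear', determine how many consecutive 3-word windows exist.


Word trigrams from [10] words:
  Trigram 1: (familiar loud quickly)
  Trigram 2: (loud quickly those)
  Trigram 3: (quickly those saw)
  Trigram 4: (those saw big)
  Trigram 5: (saw big closed)
  Trigram 6: (big closed soft)
  Trigram 7: (closed soft doctor)
  Trigram 8: (soft doctor bear)
Total word trigrams: 10 - 2 = 8

8


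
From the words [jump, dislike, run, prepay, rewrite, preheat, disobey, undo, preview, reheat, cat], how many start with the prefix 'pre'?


Checking each word for prefix 'pre':
  'jump' -> no (count: 0)
  'dislike' -> no (count: 0)
  'run' -> no (count: 0)
  'prepay' -> YES, starts with 'pre' (count: 1)
  'rewrite' -> no (count: 1)
  'preheat' -> YES, starts with 'pre' (count: 2)
  'disobey' -> no (count: 2)
  'undo' -> no (count: 2)
  'preview' -> YES, starts with 'pre' (count: 3)
  'reheat' -> no (count: 3)
  'cat' -> no (count: 3)
Total with prefix 'pre': 3

3


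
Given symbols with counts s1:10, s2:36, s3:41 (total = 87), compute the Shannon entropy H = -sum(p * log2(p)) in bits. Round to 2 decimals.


Computing entropy H = -sum(p_i * log2(p_i)):
  s1: p = 10/87 = 0.1149, -p*log2(p) = 0.3587
  s2: p = 36/87 = 0.4138, -p*log2(p) = 0.5268
  s3: p = 41/87 = 0.4713, -p*log2(p) = 0.5115
H = sum of terms = 1.3970
Rounded to 2 decimals: 1.40

1.40


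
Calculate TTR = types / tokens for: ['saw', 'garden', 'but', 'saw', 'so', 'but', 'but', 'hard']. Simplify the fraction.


Tokens: 8
Unique types: ('but', 'garden', 'hard', 'saw', 'so') = 5
TTR = 5/8
Already in lowest terms.

5/8


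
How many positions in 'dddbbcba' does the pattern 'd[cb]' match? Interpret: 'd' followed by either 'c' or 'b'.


Pattern: d[cb] means 'd' followed by either 'c' or 'b'.
Scanning 'dddbbcba' position-by-position:
  Pos 0: window 'dd' -> no
  Pos 1: window 'dd' -> no
  Pos 2: window 'db' -> MATCH
  Pos 3: window 'bb' -> no
  Pos 4: window 'bc' -> no
  Pos 5: window 'cb' -> no
  Pos 6: window 'ba' -> no
  Pos 7: window 'a' -> no
Total matches: 1

1


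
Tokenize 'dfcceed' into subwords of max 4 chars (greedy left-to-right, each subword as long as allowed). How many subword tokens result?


'dfcceed' has 7 characters.
Chunking with max size 4:
  Chunk 1: 'dfcc' (positions 0-3)
  Chunk 2: 'eed' (positions 4-6)
Total chunks: ceil(7 / 4) = 2

2


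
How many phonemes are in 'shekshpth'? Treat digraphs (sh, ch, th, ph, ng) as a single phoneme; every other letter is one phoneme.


Parsing 'shekshpth' greedily, digraphs first:
  'sh' -> digraph (1 consonant phoneme) (phonemes so far: 1)
  'e' -> vowel phoneme (phonemes so far: 2)
  'k' -> consonant phoneme (phonemes so far: 3)
  'sh' -> digraph (1 consonant phoneme) (phonemes so far: 4)
  'p' -> consonant phoneme (phonemes so far: 5)
  'th' -> digraph (1 consonant phoneme) (phonemes so far: 6)
Total phonemes: 6

6


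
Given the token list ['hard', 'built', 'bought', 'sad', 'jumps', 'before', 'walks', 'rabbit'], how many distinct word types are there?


Listing all tokens and tracking unique types:
  Token 1: 'hard' -> NEW (unique so far: 1)
  Token 2: 'built' -> NEW (unique so far: 2)
  Token 3: 'bought' -> NEW (unique so far: 3)
  Token 4: 'sad' -> NEW (unique so far: 4)
  Token 5: 'jumps' -> NEW (unique so far: 5)
  Token 6: 'before' -> NEW (unique so far: 6)
  Token 7: 'walks' -> NEW (unique so far: 7)
  Token 8: 'rabbit' -> NEW (unique so far: 8)
Unique types: ('before', 'bought', 'built', 'hard', 'jumps', 'rabbit', 'sad', 'walks')
Vocabulary size: 8

8


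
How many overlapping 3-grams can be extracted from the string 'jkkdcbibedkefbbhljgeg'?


String 'jkkdcbibedkefbbhljgeg' has length L = 21.
Number of overlapping n-grams = L - n + 1
Substituting: 21 - 3 + 1 = 19

19


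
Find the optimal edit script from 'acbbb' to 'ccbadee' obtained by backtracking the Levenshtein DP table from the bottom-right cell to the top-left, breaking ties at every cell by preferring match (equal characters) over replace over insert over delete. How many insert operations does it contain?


Edit distance = 5. Backtracking from cell (5, 7) with preference match > replace > insert > delete,
then listing the resulting alignment 'acbbb' -> 'ccbadee' left to right:
  Step 1: replace a->c
  Step 2: keep 'c'
  Step 3: keep 'b'
  Step 4: insert 'a' [insertion #1]
  Step 5: insert 'd' [insertion #2]
  Step 6: replace b->e
  Step 7: replace b->e
Total insertions: 2

2


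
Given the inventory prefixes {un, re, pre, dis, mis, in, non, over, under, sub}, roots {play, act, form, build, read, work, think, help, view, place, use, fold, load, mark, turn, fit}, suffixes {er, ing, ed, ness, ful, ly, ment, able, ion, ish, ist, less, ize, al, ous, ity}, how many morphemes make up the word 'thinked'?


Segmenting 'thinked' against the inventory:
  'think' -> root (morpheme 1)
  'ed' -> suffix (morpheme 2)
Total morphemes: 2

2


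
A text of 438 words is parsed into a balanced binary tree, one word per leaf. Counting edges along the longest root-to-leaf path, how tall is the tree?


In a balanced binary tree with n leaves the deepest leaf is ceil(log2(n)) edges below the root.
log2(438) = 8.7748
ceil(8.7748) = 9
height (edges) = 9

9


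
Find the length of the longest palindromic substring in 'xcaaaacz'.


Scanning 'xcaaaacz' for palindromic substrings.
Substring at positions 1-6: 'caaaac'.
Check: reverse('caaaac') = 'caaaac' -> palindrome confirmed.
Neighbouring characters ('x' / 'z') break symmetry, so it cannot extend further.
No longer palindromic substring exists; longest length = 6

6


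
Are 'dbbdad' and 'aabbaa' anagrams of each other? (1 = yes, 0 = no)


Sort characters of 'dbbdad': 'abbddd'
Sort characters of 'aabbaa': 'aaaabb'
Sorted forms differ -> they are NOT anagrams
Result: 0

0


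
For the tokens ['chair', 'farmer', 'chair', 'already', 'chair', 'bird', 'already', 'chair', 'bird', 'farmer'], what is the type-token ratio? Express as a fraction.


Tokens: 10
Unique types: ('already', 'bird', 'chair', 'farmer') = 4
TTR = 4/10
Simplify: divide both by 2 -> 2/5
TTR = 2/5

2/5


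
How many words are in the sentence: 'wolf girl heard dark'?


Counting words by splitting on spaces:
  Word 1: 'wolf'
  Word 2: 'girl'
  Word 3: 'heard'
  Word 4: 'dark'
Total words: 4

4


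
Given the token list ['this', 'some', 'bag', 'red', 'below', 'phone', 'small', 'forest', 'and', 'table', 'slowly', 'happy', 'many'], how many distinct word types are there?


Listing all tokens and tracking unique types:
  Token 1: 'this' -> NEW (unique so far: 1)
  Token 2: 'some' -> NEW (unique so far: 2)
  Token 3: 'bag' -> NEW (unique so far: 3)
  Token 4: 'red' -> NEW (unique so far: 4)
  Token 5: 'below' -> NEW (unique so far: 5)
  Token 6: 'phone' -> NEW (unique so far: 6)
  Token 7: 'small' -> NEW (unique so far: 7)
  Token 8: 'forest' -> NEW (unique so far: 8)
  Token 9: 'and' -> NEW (unique so far: 9)
  Token 10: 'table' -> NEW (unique so far: 10)
  Token 11: 'slowly' -> NEW (unique so far: 11)
  Token 12: 'happy' -> NEW (unique so far: 12)
  Token 13: 'many' -> NEW (unique so far: 13)
Unique types: ('and', 'bag', 'below', 'forest', 'happy', 'many', 'phone', 'red', 'slowly', 'small', 'some', 'table', 'this')
Vocabulary size: 13

13


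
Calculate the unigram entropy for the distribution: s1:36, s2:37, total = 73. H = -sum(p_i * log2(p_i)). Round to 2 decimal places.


Computing entropy H = -sum(p_i * log2(p_i)):
  s1: p = 36/73 = 0.4932, -p*log2(p) = 0.5030
  s2: p = 37/73 = 0.5068, -p*log2(p) = 0.4969
H = sum of terms = 0.9999
Rounded to 2 decimals: 1.00

1.00


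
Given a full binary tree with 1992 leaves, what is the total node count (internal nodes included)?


Leaf nodes (terminals): 1992
Internal nodes = n - 1 = 1992 - 1 = 1991
Total = leaves + internal = 1992 + 1991 = 3983

3983


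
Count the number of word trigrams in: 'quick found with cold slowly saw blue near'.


Word trigrams from [8] words:
  Trigram 1: (quick found with)
  Trigram 2: (found with cold)
  Trigram 3: (with cold slowly)
  Trigram 4: (cold slowly saw)
  Trigram 5: (slowly saw blue)
  Trigram 6: (saw blue near)
Total word trigrams: 8 - 2 = 6

6


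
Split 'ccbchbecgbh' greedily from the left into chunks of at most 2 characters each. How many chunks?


'ccbchbecgbh' has 11 characters.
Chunking with max size 2:
  Chunk 1: 'cc' (positions 0-1)
  Chunk 2: 'bc' (positions 2-3)
  Chunk 3: 'hb' (positions 4-5)
  Chunk 4: 'ec' (positions 6-7)
  Chunk 5: 'gb' (positions 8-9)
  Chunk 6: 'h' (positions 10-10)
Total chunks: ceil(11 / 2) = 6

6


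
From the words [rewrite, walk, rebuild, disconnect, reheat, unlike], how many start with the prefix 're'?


Checking each word for prefix 're':
  'rewrite' -> YES, starts with 're' (count: 1)
  'walk' -> no (count: 1)
  'rebuild' -> YES, starts with 're' (count: 2)
  'disconnect' -> no (count: 2)
  'reheat' -> YES, starts with 're' (count: 3)
  'unlike' -> no (count: 3)
Total with prefix 're': 3

3


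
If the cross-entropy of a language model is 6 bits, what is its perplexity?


Perplexity formula: PP = 2^H
H = 6
PP = 2^6
Steps: 2^1 = 2, 2^2 = 4, 2^3 = 8, 2^4 = 16, 2^5 = 32, 2^6 = 64
PP = 64

64


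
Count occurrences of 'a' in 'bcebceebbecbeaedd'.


Scanning 'bcebceebbecbeaedd' for 'a':
  Position 13: 'a' -> MATCH (count: 1)
Total occurrences of 'a': 1

1


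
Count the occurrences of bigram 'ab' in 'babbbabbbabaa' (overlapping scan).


Scanning 'babbbabbbabaa' for bigram 'ab':
  Position 0: 'ba' -> no
  Position 1: 'ab' -> MATCH
  Position 2: 'bb' -> no
  Position 3: 'bb' -> no
  Position 4: 'ba' -> no
  Position 5: 'ab' -> MATCH
  Position 6: 'bb' -> no
  Position 7: 'bb' -> no
  Position 8: 'ba' -> no
  Position 9: 'ab' -> MATCH
  Position 10: 'ba' -> no
  Position 11: 'aa' -> no
Total matches: 3

3


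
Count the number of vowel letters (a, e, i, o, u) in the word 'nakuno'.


Scanning each character of 'nakuno':
  Position 1: 'n' -> consonant (running count: 0)
  Position 2: 'a' -> vowel (running count: 1)
  Position 3: 'k' -> consonant (running count: 1)
  Position 4: 'u' -> vowel (running count: 2)
  Position 5: 'n' -> consonant (running count: 2)
  Position 6: 'o' -> vowel (running count: 3)
Total vowels: 3

3


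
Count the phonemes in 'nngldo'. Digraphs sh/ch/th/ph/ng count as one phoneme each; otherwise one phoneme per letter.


Parsing 'nngldo' greedily, digraphs first:
  'n' -> consonant phoneme (phonemes so far: 1)
  'ng' -> digraph (1 consonant phoneme) (phonemes so far: 2)
  'l' -> consonant phoneme (phonemes so far: 3)
  'd' -> consonant phoneme (phonemes so far: 4)
  'o' -> vowel phoneme (phonemes so far: 5)
Total phonemes: 5

5


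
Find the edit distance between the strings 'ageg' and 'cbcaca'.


Building DP table for s1='ageg' (len 4) and s2='cbcaca' (len 6):
       c  b  c  a  c  a
    0  1  2  3  4  5  6
  a 1  1  2  3  3  4  5
  g 2  2  2  3  4  4  5
  e 3  3  3  3  4  5  5
  g 4  4  4  4  4  5  6
Edit distance = dp[4][6] = 6

6


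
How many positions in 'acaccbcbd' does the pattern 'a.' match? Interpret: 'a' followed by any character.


Pattern: a. means 'a' followed by any character.
Scanning 'acaccbcbd' position-by-position:
  Pos 0: window 'ac' -> MATCH
  Pos 1: window 'ca' -> no
  Pos 2: window 'ac' -> MATCH
  Pos 3: window 'cc' -> no
  Pos 4: window 'cb' -> no
  Pos 5: window 'bc' -> no
  Pos 6: window 'cb' -> no
  Pos 7: window 'bd' -> no
  Pos 8: window 'd' -> no
Total matches: 2

2


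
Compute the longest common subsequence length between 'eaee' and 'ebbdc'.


DP table for LCS of 'eaee' and 'ebbdc':
       e  b  b  d  c
    0  0  0  0  0  0
  e 0  1  1  1  1  1
  a 0  1  1  1  1  1
  e 0  1  1  1  1  1
  e 0  1  1  1  1  1
LCS: 'e'
LCS length = 1

1


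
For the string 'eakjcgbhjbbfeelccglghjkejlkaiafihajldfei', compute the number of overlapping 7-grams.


String 'eakjcgbhjbbfeelccglghjkejlkaiafihajldfei' has length L = 40.
Number of overlapping n-grams = L - n + 1
Substituting: 40 - 7 + 1 = 34

34


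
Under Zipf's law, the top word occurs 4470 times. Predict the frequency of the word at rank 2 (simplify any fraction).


Zipf's law: freq(rank) = f1 / rank
f1 = 4470, rank = 2
freq = 4470 / 2
= 2235

2235


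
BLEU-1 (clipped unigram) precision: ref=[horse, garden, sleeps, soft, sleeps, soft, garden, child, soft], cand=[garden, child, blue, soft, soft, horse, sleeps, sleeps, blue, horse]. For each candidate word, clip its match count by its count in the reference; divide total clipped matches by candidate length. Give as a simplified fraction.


Reference word counts: {'child': 1, 'garden': 2, 'horse': 1, 'sleeps': 2, 'soft': 3}
Checking each candidate word (with clipping):
  'garden' -> in reference (ref count 2, used 1/2) -> match (matches: 1)
  'child' -> in reference (ref count 1, used 1/1) -> match (matches: 2)
  'blue' -> not in reference -> no match (matches: 2)
  'soft' -> in reference (ref count 3, used 1/3) -> match (matches: 3)
  'soft' -> in reference (ref count 3, used 2/3) -> match (matches: 4)
  'horse' -> in reference (ref count 1, used 1/1) -> match (matches: 5)
  'sleeps' -> in reference (ref count 2, used 1/2) -> match (matches: 6)
  'sleeps' -> in reference (ref count 2, used 2/2) -> match (matches: 7)
  'blue' -> not in reference -> no match (matches: 7)
  'horse' -> ref count 1 already used up (1/1) -> clipped, no match (matches: 7)
Clipped matches: 7, Candidate length: 10
Precision = 7/10

7/10


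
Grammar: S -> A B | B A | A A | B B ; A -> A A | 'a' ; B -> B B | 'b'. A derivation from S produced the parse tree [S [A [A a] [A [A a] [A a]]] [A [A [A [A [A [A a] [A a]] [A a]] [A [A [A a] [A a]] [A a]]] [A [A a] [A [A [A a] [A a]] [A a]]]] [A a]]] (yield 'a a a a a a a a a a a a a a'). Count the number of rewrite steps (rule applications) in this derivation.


Every bracketed nonterminal node [X ...] in the tree is produced by exactly one rule application.
Reading the tree off as a leftmost derivation:
  Step 1: S  =>  A A   (applied S -> A A)
  Step 2: A A  =>  A A A   (applied A -> A A)
  Step 3: A A A  =>  a A A   (applied A -> a)
  Step 4: a A A  =>  a A A A   (applied A -> A A)
  Step 5: a A A A  =>  a a A A   (applied A -> a)
  Step 6: a a A A  =>  a a a A   (applied A -> a)
  Step 7: a a a A  =>  a a a A A   (applied A -> A A)
  Step 8: a a a A A  =>  a a a A A A   (applied A -> A A)
  Step 9: a a a A A A  =>  a a a A A A A   (applied A -> A A)
  Step 10: a a a A A A A  =>  a a a A A A A A   (applied A -> A A)
  Step 11: a a a A A A A A  =>  a a a A A A A A A   (applied A -> A A)
  Step 12: a a a A A A A A A  =>  a a a a A A A A A   (applied A -> a)
  Step 13: a a a a A A A A A  =>  a a a a a A A A A   (applied A -> a)
  Step 14: a a a a a A A A A  =>  a a a a a a A A A   (applied A -> a)
  Step 15: a a a a a a A A A  =>  a a a a a a A A A A   (applied A -> A A)
  Step 16: a a a a a a A A A A  =>  a a a a a a A A A A A   (applied A -> A A)
  Step 17: a a a a a a A A A A A  =>  a a a a a a a A A A A   (applied A -> a)
  Step 18: a a a a a a a A A A A  =>  a a a a a a a a A A A   (applied A -> a)
  Step 19: a a a a a a a a A A A  =>  a a a a a a a a a A A   (applied A -> a)
  Step 20: a a a a a a a a a A A  =>  a a a a a a a a a A A A   (applied A -> A A)
  Step 21: a a a a a a a a a A A A  =>  a a a a a a a a a a A A   (applied A -> a)
  Step 22: a a a a a a a a a a A A  =>  a a a a a a a a a a A A A   (applied A -> A A)
  Step 23: a a a a a a a a a a A A A  =>  a a a a a a a a a a A A A A   (applied A -> A A)
  Step 24: a a a a a a a a a a A A A A  =>  a a a a a a a a a a a A A A   (applied A -> a)
  Step 25: a a a a a a a a a a a A A A  =>  a a a a a a a a a a a a A A   (applied A -> a)
  Step 26: a a a a a a a a a a a a A A  =>  a a a a a a a a a a a a a A   (applied A -> a)
  Step 27: a a a a a a a a a a a a a A  =>  a a a a a a a a a a a a a a   (applied A -> a)
Final yield: a a a a a a a a a a a a a a
Total rewrite steps: 27

27


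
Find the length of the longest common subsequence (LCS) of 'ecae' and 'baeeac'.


DP table for LCS of 'ecae' and 'baeeac':
       b  a  e  e  a  c
    0  0  0  0  0  0  0
  e 0  0  0  1  1  1  1
  c 0  0  0  1  1  1  2
  a 0  0  1  1  1  2  2
  e 0  0  1  2  2  2  2
LCS: 'ec'
LCS length = 2

2


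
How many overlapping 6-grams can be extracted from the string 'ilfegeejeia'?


String 'ilfegeejeia' has length L = 11.
Number of overlapping n-grams = L - n + 1
Substituting: 11 - 6 + 1 = 6

6


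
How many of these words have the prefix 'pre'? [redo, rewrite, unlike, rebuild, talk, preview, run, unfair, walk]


Checking each word for prefix 'pre':
  'redo' -> no (count: 0)
  'rewrite' -> no (count: 0)
  'unlike' -> no (count: 0)
  'rebuild' -> no (count: 0)
  'talk' -> no (count: 0)
  'preview' -> YES, starts with 'pre' (count: 1)
  'run' -> no (count: 1)
  'unfair' -> no (count: 1)
  'walk' -> no (count: 1)
Total with prefix 'pre': 1

1


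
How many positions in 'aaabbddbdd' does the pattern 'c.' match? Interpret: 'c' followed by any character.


Pattern: c. means 'c' followed by any character.
Scanning 'aaabbddbdd' position-by-position:
  Pos 0: window 'aa' -> no
  Pos 1: window 'aa' -> no
  Pos 2: window 'ab' -> no
  Pos 3: window 'bb' -> no
  Pos 4: window 'bd' -> no
  Pos 5: window 'dd' -> no
  Pos 6: window 'db' -> no
  Pos 7: window 'bd' -> no
  Pos 8: window 'dd' -> no
  Pos 9: window 'd' -> no
Total matches: 0

0


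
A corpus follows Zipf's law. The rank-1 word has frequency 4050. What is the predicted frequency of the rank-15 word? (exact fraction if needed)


Zipf's law: freq(rank) = f1 / rank
f1 = 4050, rank = 15
freq = 4050 / 15
= 270

270


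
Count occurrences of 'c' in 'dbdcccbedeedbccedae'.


Scanning 'dbdcccbedeedbccedae' for 'c':
  Position 3: 'c' -> MATCH (count: 1)
  Position 4: 'c' -> MATCH (count: 2)
  Position 5: 'c' -> MATCH (count: 3)
  Position 13: 'c' -> MATCH (count: 4)
  Position 14: 'c' -> MATCH (count: 5)
Total occurrences of 'c': 5

5


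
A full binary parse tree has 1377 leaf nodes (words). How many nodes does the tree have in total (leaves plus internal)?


Leaf nodes (terminals): 1377
Internal nodes = n - 1 = 1377 - 1 = 1376
Total = leaves + internal = 1377 + 1376 = 2753

2753


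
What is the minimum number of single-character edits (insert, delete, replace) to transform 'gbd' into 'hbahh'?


Building DP table for s1='gbd' (len 3) and s2='hbahh' (len 5):
       h  b  a  h  h
    0  1  2  3  4  5
  g 1  1  2  3  4  5
  b 2  2  1  2  3  4
  d 3  3  2  2  3  4
Edit distance = dp[3][5] = 4

4


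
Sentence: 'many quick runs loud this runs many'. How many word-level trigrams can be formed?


Word trigrams from [7] words:
  Trigram 1: (many quick runs)
  Trigram 2: (quick runs loud)
  Trigram 3: (runs loud this)
  Trigram 4: (loud this runs)
  Trigram 5: (this runs many)
Total word trigrams: 7 - 2 = 5

5


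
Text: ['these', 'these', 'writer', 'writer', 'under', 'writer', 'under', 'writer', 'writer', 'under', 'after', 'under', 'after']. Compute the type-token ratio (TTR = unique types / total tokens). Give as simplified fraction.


Tokens: 13
Unique types: ('after', 'these', 'under', 'writer') = 4
TTR = 4/13
Already in lowest terms.

4/13


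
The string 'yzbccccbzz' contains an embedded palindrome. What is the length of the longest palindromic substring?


Scanning 'yzbccccbzz' for palindromic substrings.
Substring at positions 1-8: 'zbccccbz'.
Check: reverse('zbccccbz') = 'zbccccbz' -> palindrome confirmed.
Neighbouring characters ('y' / 'z') break symmetry, so it cannot extend further.
No longer palindromic substring exists; longest length = 8

8


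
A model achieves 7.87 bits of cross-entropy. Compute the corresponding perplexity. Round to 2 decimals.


Perplexity formula: PP = 2^H
H = 7.87
PP = 2^7.87
Decompose: 2^7.87 = 2^7 * 2^0.87
2^7 = 128, 2^0.87 ~ 1.8276629
PP ~ 128 * 1.8276629 = 233.9408512
Rounded to 2 decimals: 233.94

233.94


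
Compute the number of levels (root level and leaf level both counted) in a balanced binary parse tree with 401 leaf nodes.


In a balanced binary tree with n leaves the deepest leaf is ceil(log2(n)) edges below the root,
so counting node levels inclusive of root and leaves gives ceil(log2(n)) + 1 levels.
log2(401) = 8.6475
ceil(8.6475) = 9
levels = 9 + 1 = 10

10


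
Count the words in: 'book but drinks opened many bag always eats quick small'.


Counting words by splitting on spaces:
  Word 1: 'book'
  Word 2: 'but'
  Word 3: 'drinks'
  Word 4: 'opened'
  Word 5: 'many'
  Word 6: 'bag'
  Word 7: 'always'
  Word 8: 'eats'
  Word 9: 'quick'
  Word 10: 'small'
Total words: 10

10


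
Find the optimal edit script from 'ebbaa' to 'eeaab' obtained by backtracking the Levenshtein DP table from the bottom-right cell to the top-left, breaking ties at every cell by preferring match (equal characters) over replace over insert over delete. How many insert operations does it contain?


Edit distance = 3. Backtracking from cell (5, 5) with preference match > replace > insert > delete,
then listing the resulting alignment 'ebbaa' -> 'eeaab' left to right:
  Step 1: keep 'e'
  Step 2: replace b->e
  Step 3: replace b->a
  Step 4: keep 'a'
  Step 5: replace a->b
Total insertions: 0

0


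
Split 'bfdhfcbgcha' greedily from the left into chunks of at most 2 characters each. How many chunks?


'bfdhfcbgcha' has 11 characters.
Chunking with max size 2:
  Chunk 1: 'bf' (positions 0-1)
  Chunk 2: 'dh' (positions 2-3)
  Chunk 3: 'fc' (positions 4-5)
  Chunk 4: 'bg' (positions 6-7)
  Chunk 5: 'ch' (positions 8-9)
  Chunk 6: 'a' (positions 10-10)
Total chunks: ceil(11 / 2) = 6

6


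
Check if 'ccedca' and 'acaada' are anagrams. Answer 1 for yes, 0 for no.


Sort characters of 'ccedca': 'acccde'
Sort characters of 'acaada': 'aaaacd'
Sorted forms differ -> they are NOT anagrams
Result: 0

0


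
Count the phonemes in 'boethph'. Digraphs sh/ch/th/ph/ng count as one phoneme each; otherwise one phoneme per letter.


Parsing 'boethph' greedily, digraphs first:
  'b' -> consonant phoneme (phonemes so far: 1)
  'o' -> vowel phoneme (phonemes so far: 2)
  'e' -> vowel phoneme (phonemes so far: 3)
  'th' -> digraph (1 consonant phoneme) (phonemes so far: 4)
  'ph' -> digraph (1 consonant phoneme) (phonemes so far: 5)
Total phonemes: 5

5


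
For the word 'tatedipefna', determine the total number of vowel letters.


Scanning each character of 'tatedipefna':
  Position 1: 't' -> consonant (running count: 0)
  Position 2: 'a' -> vowel (running count: 1)
  Position 3: 't' -> consonant (running count: 1)
  Position 4: 'e' -> vowel (running count: 2)
  Position 5: 'd' -> consonant (running count: 2)
  Position 6: 'i' -> vowel (running count: 3)
  Position 7: 'p' -> consonant (running count: 3)
  Position 8: 'e' -> vowel (running count: 4)
  Position 9: 'f' -> consonant (running count: 4)
  Position 10: 'n' -> consonant (running count: 4)
  Position 11: 'a' -> vowel (running count: 5)
Total vowels: 5

5


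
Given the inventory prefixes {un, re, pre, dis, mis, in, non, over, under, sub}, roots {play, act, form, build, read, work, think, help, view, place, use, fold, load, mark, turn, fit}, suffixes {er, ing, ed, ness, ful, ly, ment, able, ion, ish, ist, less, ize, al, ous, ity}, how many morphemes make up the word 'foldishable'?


Segmenting 'foldishable' against the inventory:
  'fold' -> root (morpheme 1)
  'ish' -> suffix (morpheme 2)
  'able' -> suffix (morpheme 3)
Total morphemes: 3

3


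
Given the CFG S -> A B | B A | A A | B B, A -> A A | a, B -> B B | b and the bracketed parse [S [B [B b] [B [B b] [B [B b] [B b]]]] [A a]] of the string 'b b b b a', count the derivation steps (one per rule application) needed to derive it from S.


Every bracketed nonterminal node [X ...] in the tree is produced by exactly one rule application.
Reading the tree off as a leftmost derivation:
  Step 1: S  =>  B A   (applied S -> B A)
  Step 2: B A  =>  B B A   (applied B -> B B)
  Step 3: B B A  =>  b B A   (applied B -> b)
  Step 4: b B A  =>  b B B A   (applied B -> B B)
  Step 5: b B B A  =>  b b B A   (applied B -> b)
  Step 6: b b B A  =>  b b B B A   (applied B -> B B)
  Step 7: b b B B A  =>  b b b B A   (applied B -> b)
  Step 8: b b b B A  =>  b b b b A   (applied B -> b)
  Step 9: b b b b A  =>  b b b b a   (applied A -> a)
Final yield: b b b b a
Total rewrite steps: 9

9


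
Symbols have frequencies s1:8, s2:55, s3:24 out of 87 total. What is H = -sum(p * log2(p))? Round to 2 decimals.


Computing entropy H = -sum(p_i * log2(p_i)):
  s1: p = 8/87 = 0.0920, -p*log2(p) = 0.3166
  s2: p = 55/87 = 0.6322, -p*log2(p) = 0.4182
  s3: p = 24/87 = 0.2759, -p*log2(p) = 0.5125
H = sum of terms = 1.2473
Rounded to 2 decimals: 1.25

1.25


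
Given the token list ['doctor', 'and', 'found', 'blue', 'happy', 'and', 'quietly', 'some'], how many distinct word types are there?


Listing all tokens and tracking unique types:
  Token 1: 'doctor' -> NEW (unique so far: 1)
  Token 2: 'and' -> NEW (unique so far: 2)
  Token 3: 'found' -> NEW (unique so far: 3)
  Token 4: 'blue' -> NEW (unique so far: 4)
  Token 5: 'happy' -> NEW (unique so far: 5)
  Token 6: 'and' -> duplicate (unique so far: 5)
  Token 7: 'quietly' -> NEW (unique so far: 6)
  Token 8: 'some' -> NEW (unique so far: 7)
Unique types: ('and', 'blue', 'doctor', 'found', 'happy', 'quietly', 'some')
Vocabulary size: 7

7


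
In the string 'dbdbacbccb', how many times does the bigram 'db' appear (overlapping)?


Scanning 'dbdbacbccb' for bigram 'db':
  Position 0: 'db' -> MATCH
  Position 1: 'bd' -> no
  Position 2: 'db' -> MATCH
  Position 3: 'ba' -> no
  Position 4: 'ac' -> no
  Position 5: 'cb' -> no
  Position 6: 'bc' -> no
  Position 7: 'cc' -> no
  Position 8: 'cb' -> no
Total matches: 2

2


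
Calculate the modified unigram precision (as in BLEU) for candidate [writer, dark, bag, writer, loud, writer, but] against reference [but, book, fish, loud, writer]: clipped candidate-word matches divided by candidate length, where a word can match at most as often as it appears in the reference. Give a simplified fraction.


Reference word counts: {'book': 1, 'but': 1, 'fish': 1, 'loud': 1, 'writer': 1}
Checking each candidate word (with clipping):
  'writer' -> in reference (ref count 1, used 1/1) -> match (matches: 1)
  'dark' -> not in reference -> no match (matches: 1)
  'bag' -> not in reference -> no match (matches: 1)
  'writer' -> ref count 1 already used up (1/1) -> clipped, no match (matches: 1)
  'loud' -> in reference (ref count 1, used 1/1) -> match (matches: 2)
  'writer' -> ref count 1 already used up (1/1) -> clipped, no match (matches: 2)
  'but' -> in reference (ref count 1, used 1/1) -> match (matches: 3)
Clipped matches: 3, Candidate length: 7
Precision = 3/7

3/7


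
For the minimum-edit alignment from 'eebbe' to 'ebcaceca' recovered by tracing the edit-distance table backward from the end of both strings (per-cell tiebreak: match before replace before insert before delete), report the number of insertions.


Edit distance = 6. Backtracking from cell (5, 8) with preference match > replace > insert > delete,
then listing the resulting alignment 'eebbe' -> 'ebcaceca' left to right:
  Step 1: keep 'e'
  Step 2: insert 'b' [insertion #1]
  Step 3: replace e->c
  Step 4: replace b->a
  Step 5: replace b->c
  Step 6: keep 'e'
  Step 7: insert 'c' [insertion #2]
  Step 8: insert 'a' [insertion #3]
Total insertions: 3

3


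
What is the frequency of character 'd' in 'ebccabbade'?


Scanning 'ebccabbade' for 'd':
  Position 8: 'd' -> MATCH (count: 1)
Total occurrences of 'd': 1

1


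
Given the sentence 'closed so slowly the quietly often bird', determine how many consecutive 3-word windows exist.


Word trigrams from [7] words:
  Trigram 1: (closed so slowly)
  Trigram 2: (so slowly the)
  Trigram 3: (slowly the quietly)
  Trigram 4: (the quietly often)
  Trigram 5: (quietly often bird)
Total word trigrams: 7 - 2 = 5

5


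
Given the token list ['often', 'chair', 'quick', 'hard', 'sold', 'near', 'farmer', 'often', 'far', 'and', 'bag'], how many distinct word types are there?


Listing all tokens and tracking unique types:
  Token 1: 'often' -> NEW (unique so far: 1)
  Token 2: 'chair' -> NEW (unique so far: 2)
  Token 3: 'quick' -> NEW (unique so far: 3)
  Token 4: 'hard' -> NEW (unique so far: 4)
  Token 5: 'sold' -> NEW (unique so far: 5)
  Token 6: 'near' -> NEW (unique so far: 6)
  Token 7: 'farmer' -> NEW (unique so far: 7)
  Token 8: 'often' -> duplicate (unique so far: 7)
  Token 9: 'far' -> NEW (unique so far: 8)
  Token 10: 'and' -> NEW (unique so far: 9)
  Token 11: 'bag' -> NEW (unique so far: 10)
Unique types: ('and', 'bag', 'chair', 'far', 'farmer', 'hard', 'near', 'often', 'quick', 'sold')
Vocabulary size: 10

10


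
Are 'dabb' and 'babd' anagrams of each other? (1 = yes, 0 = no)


Sort characters of 'dabb': 'abbd'
Sort characters of 'babd': 'abbd'
Sorted forms match -> they ARE anagrams
Result: 1

1


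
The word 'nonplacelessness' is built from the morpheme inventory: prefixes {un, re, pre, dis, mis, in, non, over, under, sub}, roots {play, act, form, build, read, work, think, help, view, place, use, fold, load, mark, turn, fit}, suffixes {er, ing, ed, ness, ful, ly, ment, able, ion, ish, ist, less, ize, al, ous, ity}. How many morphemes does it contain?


Segmenting 'nonplacelessness' against the inventory:
  'non' -> prefix (morpheme 1)
  'place' -> root (morpheme 2)
  'less' -> suffix (morpheme 3)
  'ness' -> suffix (morpheme 4)
Total morphemes: 4

4


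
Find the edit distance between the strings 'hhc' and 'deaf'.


Building DP table for s1='hhc' (len 3) and s2='deaf' (len 4):
       d  e  a  f
    0  1  2  3  4
  h 1  1  2  3  4
  h 2  2  2  3  4
  c 3  3  3  3  4
Edit distance = dp[3][4] = 4

4


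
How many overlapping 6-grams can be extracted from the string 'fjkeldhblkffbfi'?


String 'fjkeldhblkffbfi' has length L = 15.
Number of overlapping n-grams = L - n + 1
Substituting: 15 - 6 + 1 = 10

10


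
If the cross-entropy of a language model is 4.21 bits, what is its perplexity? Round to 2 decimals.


Perplexity formula: PP = 2^H
H = 4.21
PP = 2^4.21
Decompose: 2^4.21 = 2^4 * 2^0.21
2^4 = 16, 2^0.21 ~ 1.1566882
PP ~ 16 * 1.1566882 = 18.5070112
Rounded to 2 decimals: 18.51

18.51


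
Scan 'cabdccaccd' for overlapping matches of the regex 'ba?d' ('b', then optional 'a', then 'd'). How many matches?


Pattern: ba?d means 'b', then optional 'a', then 'd'.
Scanning 'cabdccaccd' position-by-position:
  Pos 0: window 'cab' -> no
  Pos 1: window 'abd' -> no
  Pos 2: window 'bdc' -> MATCH
  Pos 3: window 'dcc' -> no
  Pos 4: window 'cca' -> no
  Pos 5: window 'cac' -> no
  Pos 6: window 'acc' -> no
  Pos 7: window 'ccd' -> no
  Pos 8: window 'cd' -> no
  Pos 9: window 'd' -> no
Total matches: 1

1


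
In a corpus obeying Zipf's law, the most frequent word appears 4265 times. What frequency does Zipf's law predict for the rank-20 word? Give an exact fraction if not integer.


Zipf's law: freq(rank) = f1 / rank
f1 = 4265, rank = 20
freq = 4265 / 20
GCD(4265, 20) = 5
Simplified: 853/4

853/4


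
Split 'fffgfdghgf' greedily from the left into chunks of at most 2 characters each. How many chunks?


'fffgfdghgf' has 10 characters.
Chunking with max size 2:
  Chunk 1: 'ff' (positions 0-1)
  Chunk 2: 'fg' (positions 2-3)
  Chunk 3: 'fd' (positions 4-5)
  Chunk 4: 'gh' (positions 6-7)
  Chunk 5: 'gf' (positions 8-9)
Total chunks: ceil(10 / 2) = 5

5


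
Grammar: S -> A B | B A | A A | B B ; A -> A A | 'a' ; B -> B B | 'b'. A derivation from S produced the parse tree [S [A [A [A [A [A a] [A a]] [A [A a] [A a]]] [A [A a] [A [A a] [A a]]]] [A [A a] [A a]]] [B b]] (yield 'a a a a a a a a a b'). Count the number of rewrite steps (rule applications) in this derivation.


Every bracketed nonterminal node [X ...] in the tree is produced by exactly one rule application.
Reading the tree off as a leftmost derivation:
  Step 1: S  =>  A B   (applied S -> A B)
  Step 2: A B  =>  A A B   (applied A -> A A)
  Step 3: A A B  =>  A A A B   (applied A -> A A)
  Step 4: A A A B  =>  A A A A B   (applied A -> A A)
  Step 5: A A A A B  =>  A A A A A B   (applied A -> A A)
  Step 6: A A A A A B  =>  a A A A A B   (applied A -> a)
  Step 7: a A A A A B  =>  a a A A A B   (applied A -> a)
  Step 8: a a A A A B  =>  a a A A A A B   (applied A -> A A)
  Step 9: a a A A A A B  =>  a a a A A A B   (applied A -> a)
  Step 10: a a a A A A B  =>  a a a a A A B   (applied A -> a)
  Step 11: a a a a A A B  =>  a a a a A A A B   (applied A -> A A)
  Step 12: a a a a A A A B  =>  a a a a a A A B   (applied A -> a)
  Step 13: a a a a a A A B  =>  a a a a a A A A B   (applied A -> A A)
  Step 14: a a a a a A A A B  =>  a a a a a a A A B   (applied A -> a)
  Step 15: a a a a a a A A B  =>  a a a a a a a A B   (applied A -> a)
  Step 16: a a a a a a a A B  =>  a a a a a a a A A B   (applied A -> A A)
  Step 17: a a a a a a a A A B  =>  a a a a a a a a A B   (applied A -> a)
  Step 18: a a a a a a a a A B  =>  a a a a a a a a a B   (applied A -> a)
  Step 19: a a a a a a a a a B  =>  a a a a a a a a a b   (applied B -> b)
Final yield: a a a a a a a a a b
Total rewrite steps: 19

19


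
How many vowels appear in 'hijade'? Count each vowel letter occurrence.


Scanning each character of 'hijade':
  Position 1: 'h' -> consonant (running count: 0)
  Position 2: 'i' -> vowel (running count: 1)
  Position 3: 'j' -> consonant (running count: 1)
  Position 4: 'a' -> vowel (running count: 2)
  Position 5: 'd' -> consonant (running count: 2)
  Position 6: 'e' -> vowel (running count: 3)
Total vowels: 3

3


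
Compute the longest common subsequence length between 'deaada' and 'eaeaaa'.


DP table for LCS of 'deaada' and 'eaeaaa':
       e  a  e  a  a  a
    0  0  0  0  0  0  0
  d 0  0  0  0  0  0  0
  e 0  1  1  1  1  1  1
  a 0  1  2  2  2  2  2
  a 0  1  2  2  3  3  3
  d 0  1  2  2  3  3  3
  a 0  1  2  2  3  4  4
LCS: 'eaaa'
LCS length = 4

4


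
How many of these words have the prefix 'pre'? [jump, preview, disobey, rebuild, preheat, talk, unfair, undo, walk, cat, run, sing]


Checking each word for prefix 'pre':
  'jump' -> no (count: 0)
  'preview' -> YES, starts with 'pre' (count: 1)
  'disobey' -> no (count: 1)
  'rebuild' -> no (count: 1)
  'preheat' -> YES, starts with 'pre' (count: 2)
  'talk' -> no (count: 2)
  'unfair' -> no (count: 2)
  'undo' -> no (count: 2)
  'walk' -> no (count: 2)
  'cat' -> no (count: 2)
  'run' -> no (count: 2)
  'sing' -> no (count: 2)
Total with prefix 'pre': 2

2


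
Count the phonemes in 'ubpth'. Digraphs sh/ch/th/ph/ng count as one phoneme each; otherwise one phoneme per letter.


Parsing 'ubpth' greedily, digraphs first:
  'u' -> vowel phoneme (phonemes so far: 1)
  'b' -> consonant phoneme (phonemes so far: 2)
  'p' -> consonant phoneme (phonemes so far: 3)
  'th' -> digraph (1 consonant phoneme) (phonemes so far: 4)
Total phonemes: 4

4


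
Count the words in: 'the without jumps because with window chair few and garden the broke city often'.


Counting words by splitting on spaces:
  Word 1: 'the'
  Word 2: 'without'
  Word 3: 'jumps'
  Word 4: 'because'
  Word 5: 'with'
  Word 6: 'window'
  Word 7: 'chair'
  Word 8: 'few'
  Word 9: 'and'
  Word 10: 'garden'
  Word 11: 'the'
  Word 12: 'broke'
  Word 13: 'city'
  Word 14: 'often'
Total words: 14

14


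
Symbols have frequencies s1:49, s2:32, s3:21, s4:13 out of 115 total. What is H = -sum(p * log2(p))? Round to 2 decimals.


Computing entropy H = -sum(p_i * log2(p_i)):
  s1: p = 49/115 = 0.4261, -p*log2(p) = 0.5244
  s2: p = 32/115 = 0.2783, -p*log2(p) = 0.5135
  s3: p = 21/115 = 0.1826, -p*log2(p) = 0.4480
  s4: p = 13/115 = 0.1130, -p*log2(p) = 0.3555
H = sum of terms = 1.8414
Rounded to 2 decimals: 1.84

1.84


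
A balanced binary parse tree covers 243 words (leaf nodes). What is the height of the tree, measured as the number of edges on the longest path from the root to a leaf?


In a balanced binary tree with n leaves the deepest leaf is ceil(log2(n)) edges below the root.
log2(243) = 7.9248
ceil(7.9248) = 8
height (edges) = 8

8


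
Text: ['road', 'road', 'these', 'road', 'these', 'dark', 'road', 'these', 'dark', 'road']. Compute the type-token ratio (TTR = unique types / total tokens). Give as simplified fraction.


Tokens: 10
Unique types: ('dark', 'road', 'these') = 3
TTR = 3/10
Already in lowest terms.

3/10


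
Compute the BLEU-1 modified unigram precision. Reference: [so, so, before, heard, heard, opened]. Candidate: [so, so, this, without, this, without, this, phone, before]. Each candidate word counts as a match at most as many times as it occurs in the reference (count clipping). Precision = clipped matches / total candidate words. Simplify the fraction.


Reference word counts: {'before': 1, 'heard': 2, 'opened': 1, 'so': 2}
Checking each candidate word (with clipping):
  'so' -> in reference (ref count 2, used 1/2) -> match (matches: 1)
  'so' -> in reference (ref count 2, used 2/2) -> match (matches: 2)
  'this' -> not in reference -> no match (matches: 2)
  'without' -> not in reference -> no match (matches: 2)
  'this' -> not in reference -> no match (matches: 2)
  'without' -> not in reference -> no match (matches: 2)
  'this' -> not in reference -> no match (matches: 2)
  'phone' -> not in reference -> no match (matches: 2)
  'before' -> in reference (ref count 1, used 1/1) -> match (matches: 3)
Clipped matches: 3, Candidate length: 9
Precision = 3/9 = 1/3

1/3
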